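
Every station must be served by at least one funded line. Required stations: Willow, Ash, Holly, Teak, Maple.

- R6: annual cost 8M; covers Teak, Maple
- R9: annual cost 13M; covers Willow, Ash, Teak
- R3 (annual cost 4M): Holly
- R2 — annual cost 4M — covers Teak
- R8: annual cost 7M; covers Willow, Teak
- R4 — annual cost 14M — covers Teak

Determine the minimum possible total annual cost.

Choose R6, R9, and R3: together they cover Willow, Ash, Holly, Teak, Maple — every station.
Total annual cost: 8 + 13 + 4 = 25.

25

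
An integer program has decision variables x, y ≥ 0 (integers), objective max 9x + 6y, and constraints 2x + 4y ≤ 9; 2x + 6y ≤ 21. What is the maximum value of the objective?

36

(x,y)=(4,0): 2·4+4·0=8≤9, 2·4+6·0=8≤21, objective 36.
(x,y)=(3,0): 2·3+4·0=6≤9, 2·3+6·0=6≤21, objective 27.
No feasible integer point exceeds 36.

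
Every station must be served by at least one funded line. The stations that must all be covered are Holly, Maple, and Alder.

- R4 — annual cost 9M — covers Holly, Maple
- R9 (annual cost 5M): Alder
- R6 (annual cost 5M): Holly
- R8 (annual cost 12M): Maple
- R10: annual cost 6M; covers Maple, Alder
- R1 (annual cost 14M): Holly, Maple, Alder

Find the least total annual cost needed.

11

Choose R6 and R10: together they cover Holly, Maple, Alder — every station.
Total annual cost: 5 + 6 = 11.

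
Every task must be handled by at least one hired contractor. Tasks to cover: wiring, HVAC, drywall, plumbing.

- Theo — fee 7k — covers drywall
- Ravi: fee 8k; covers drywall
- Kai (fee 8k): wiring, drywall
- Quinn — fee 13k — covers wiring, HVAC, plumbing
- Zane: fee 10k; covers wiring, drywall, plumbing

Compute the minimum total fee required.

20

This is a weighted set-cover instance.
The greedy cost-per-new-task heuristic would pick Zane and Quinn for 23, but a cheaper cover exists.
Choose Theo and Quinn: together they cover wiring, HVAC, drywall, plumbing — every task.
Total fee: 7 + 13 = 20.
No cover costs less than 20.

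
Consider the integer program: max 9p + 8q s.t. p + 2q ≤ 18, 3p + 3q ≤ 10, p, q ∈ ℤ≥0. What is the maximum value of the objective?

(p,q)=(3,0): 1·3+2·0=3≤18, 3·3+3·0=9≤10, objective 27.
(p,q)=(2,1): 1·2+2·1=4≤18, 3·2+3·1=9≤10, objective 26.
(p,q)=(2,0): 1·2+2·0=2≤18, 3·2+3·0=6≤10, objective 18.
The best lattice point is (3,0), giving 27.

27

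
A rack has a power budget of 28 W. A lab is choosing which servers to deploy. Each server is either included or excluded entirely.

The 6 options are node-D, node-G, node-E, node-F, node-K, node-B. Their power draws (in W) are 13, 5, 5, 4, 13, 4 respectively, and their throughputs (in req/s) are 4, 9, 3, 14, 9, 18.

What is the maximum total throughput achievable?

Allowing fractional choices, the relaxed optimum would be about 51.2, but servers are indivisible.
node-D + node-G + node-F + node-B: power draw 13 + 5 + 4 + 4 = 26 ≤ 28, throughput 4 + 9 + 14 + 18 = 45.
node-G + node-F + node-K + node-B: power draw 5 + 4 + 13 + 4 = 26 ≤ 28, throughput 9 + 14 + 9 + 18 = 50.
Best is node-G, node-F, node-K, and node-B with total throughput 50.

50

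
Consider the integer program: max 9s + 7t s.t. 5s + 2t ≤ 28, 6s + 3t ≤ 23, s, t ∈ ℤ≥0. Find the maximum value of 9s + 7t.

49

(s,t)=(0,7) is feasible, giving 49.
(s,t)=(0,6) is feasible, giving 42.
The best lattice point is (0,7), giving 49.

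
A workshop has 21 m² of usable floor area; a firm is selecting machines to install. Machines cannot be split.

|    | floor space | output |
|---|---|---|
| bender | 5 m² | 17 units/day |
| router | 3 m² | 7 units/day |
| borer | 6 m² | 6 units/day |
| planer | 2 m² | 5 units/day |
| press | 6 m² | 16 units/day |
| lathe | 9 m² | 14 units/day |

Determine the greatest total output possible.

Take bender, press, and lathe: floor space 5 + 6 + 9 = 20 ≤ 21, output 17 + 16 + 14 = 47.
No other feasible combination does better.

47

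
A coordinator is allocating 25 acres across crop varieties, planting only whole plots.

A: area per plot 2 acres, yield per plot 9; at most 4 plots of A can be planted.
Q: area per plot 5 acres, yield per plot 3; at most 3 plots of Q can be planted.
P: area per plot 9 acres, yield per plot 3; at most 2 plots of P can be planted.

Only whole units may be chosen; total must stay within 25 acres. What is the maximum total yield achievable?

A has the best ratio (9/2); taking only A gives at most 4×9 = 36 (stopped by the supply cap of 4).
Mixing does better — 4×A and 3×Q: area 23 ≤ 25, yield 4·9 + 3·3 = 45.

45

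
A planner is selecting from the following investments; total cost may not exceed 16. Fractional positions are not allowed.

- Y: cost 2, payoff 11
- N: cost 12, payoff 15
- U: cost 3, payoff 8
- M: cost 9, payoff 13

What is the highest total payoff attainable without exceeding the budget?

This is a 0-1 knapsack instance.
Y + M: cost 2 + 9 = 11 ≤ 16, payoff 11 + 13 = 24.
Y + U + M: cost 2 + 3 + 9 = 14 ≤ 16, payoff 11 + 8 + 13 = 32.
Y + N: cost 2 + 12 = 14 ≤ 16, payoff 11 + 15 = 26.
Best is Y, U, and M with total payoff 32.

32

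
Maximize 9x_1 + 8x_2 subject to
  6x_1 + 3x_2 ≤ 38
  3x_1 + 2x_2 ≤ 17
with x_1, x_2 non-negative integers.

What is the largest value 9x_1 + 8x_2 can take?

65

The continuous relaxation peaks at (0, 8.5) with value 68.00; rounding to a feasible lattice point costs some objective.
(x_1,x_2)=(1,7): 6·1+3·7=27≤38, 3·1+2·7=17≤17, objective 65.
(x_1,x_2)=(0,8): 6·0+3·8=24≤38, 3·0+2·8=16≤17, objective 64.
(x_1,x_2)=(1,6): 6·1+3·6=24≤38, 3·1+2·6=15≤17, objective 57.
The best lattice point is (1,7), giving 65.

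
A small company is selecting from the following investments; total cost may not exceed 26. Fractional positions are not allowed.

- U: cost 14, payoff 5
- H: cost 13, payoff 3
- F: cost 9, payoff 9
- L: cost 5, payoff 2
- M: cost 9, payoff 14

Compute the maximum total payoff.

Allowing fractional choices, the relaxed optimum would be about 26.1, but investments are indivisible.
F + M: cost 9 + 9 = 18 ≤ 26, payoff 9 + 14 = 23.
F + L + M: cost 9 + 5 + 9 = 23 ≤ 26, payoff 9 + 2 + 14 = 25.
Best is F, L, and M with total payoff 25.

25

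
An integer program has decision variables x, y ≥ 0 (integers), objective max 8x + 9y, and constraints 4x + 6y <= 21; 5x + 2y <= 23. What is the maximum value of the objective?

34

The continuous relaxation peaks at (4.36, 0.591) with value 40.23; rounding to a feasible lattice point costs some objective.
(x,y)=(2,2): 4·2+6·2=20≤21, 5·2+2·2=14≤23, objective 34.
(x,y)=(3,1): 4·3+6·1=18≤21, 5·3+2·1=17≤23, objective 33.
(x,y)=(4,0): 4·4+6·0=16≤21, 5·4+2·0=20≤23, objective 32.
Maximum is 34 at (x,y)=(2,2).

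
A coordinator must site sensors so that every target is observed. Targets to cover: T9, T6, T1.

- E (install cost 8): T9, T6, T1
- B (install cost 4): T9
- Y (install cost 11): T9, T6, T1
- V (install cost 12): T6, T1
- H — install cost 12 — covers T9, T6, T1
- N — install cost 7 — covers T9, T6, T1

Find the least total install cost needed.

N alone covers T9, T6, T1 — every target.
Total install cost: 7.
No cover costs less than 7.

7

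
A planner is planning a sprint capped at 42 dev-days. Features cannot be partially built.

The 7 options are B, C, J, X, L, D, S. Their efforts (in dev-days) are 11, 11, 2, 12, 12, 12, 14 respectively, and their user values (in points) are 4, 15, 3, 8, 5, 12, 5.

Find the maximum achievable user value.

Take C, J, X, and D: effort 11 + 2 + 12 + 12 = 37 ≤ 42, user value 15 + 3 + 8 + 12 = 38.
No other feasible combination does better.

38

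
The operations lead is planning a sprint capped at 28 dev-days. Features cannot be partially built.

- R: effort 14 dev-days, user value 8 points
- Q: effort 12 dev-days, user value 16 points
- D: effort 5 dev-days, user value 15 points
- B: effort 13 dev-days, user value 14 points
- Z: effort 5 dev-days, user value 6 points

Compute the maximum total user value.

37

Allowing fractional choices, the relaxed optimum would be about 43.5, but features are indivisible.
Q + D + Z: effort 12 + 5 + 5 = 22 ≤ 28, user value 16 + 15 + 6 = 37.
Q + D: effort 12 + 5 = 17 ≤ 28, user value 16 + 15 = 31.
D + B + Z: effort 5 + 13 + 5 = 23 ≤ 28, user value 15 + 14 + 6 = 35.
Best is Q, D, and Z with total user value 37.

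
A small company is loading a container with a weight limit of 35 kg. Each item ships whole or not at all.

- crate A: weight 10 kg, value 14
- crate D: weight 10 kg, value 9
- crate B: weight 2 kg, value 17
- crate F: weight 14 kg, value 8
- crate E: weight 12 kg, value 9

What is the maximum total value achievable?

49

Take crate A, crate D, crate B, and crate E: weight 10 + 10 + 2 + 12 = 34 ≤ 35, value 14 + 9 + 17 + 9 = 49.
No other feasible combination does better.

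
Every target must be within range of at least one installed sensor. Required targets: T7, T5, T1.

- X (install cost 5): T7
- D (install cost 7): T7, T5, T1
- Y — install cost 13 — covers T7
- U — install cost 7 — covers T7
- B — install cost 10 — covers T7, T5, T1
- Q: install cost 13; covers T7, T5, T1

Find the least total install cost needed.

7

D alone covers T7, T5, T1 — every target.
Total install cost: 7.
No cover costs less than 7.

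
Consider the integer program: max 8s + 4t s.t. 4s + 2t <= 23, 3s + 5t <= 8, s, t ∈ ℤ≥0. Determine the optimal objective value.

16

Relaxing integrality, the LP optimum is 21.33 at (s,t) = (2.67, 0), which is not an integer point.
(s,t)=(2,0): 4·2+2·0=8≤23, 3·2+5·0=6≤8, objective 16.
(s,t)=(1,1): 4·1+2·1=6≤23, 3·1+5·1=8≤8, objective 12.
(s,t)=(1,0): 4·1+2·0=4≤23, 3·1+5·0=3≤8, objective 8.
The best lattice point is (2,0), giving 16.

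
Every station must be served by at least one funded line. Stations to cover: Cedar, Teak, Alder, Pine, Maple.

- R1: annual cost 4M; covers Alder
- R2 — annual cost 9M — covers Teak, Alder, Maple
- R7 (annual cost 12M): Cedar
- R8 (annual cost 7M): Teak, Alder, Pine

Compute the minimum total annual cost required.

Choose R2, R7, and R8: together they cover Cedar, Teak, Alder, Pine, Maple — every station.
Total annual cost: 9 + 12 + 7 = 28.
No cover costs less than 28.

28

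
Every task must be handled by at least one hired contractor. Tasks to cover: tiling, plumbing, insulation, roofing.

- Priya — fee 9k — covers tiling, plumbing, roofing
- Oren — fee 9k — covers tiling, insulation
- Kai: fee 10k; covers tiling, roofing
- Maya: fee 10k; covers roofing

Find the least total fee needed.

18

This is an integer covering problem.
Choose Priya and Oren: together they cover tiling, plumbing, insulation, roofing — every task.
Total fee: 9 + 9 = 18.
No cover costs less than 18.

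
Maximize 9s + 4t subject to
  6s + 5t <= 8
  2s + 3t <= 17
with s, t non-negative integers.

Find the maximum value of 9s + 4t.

(s,t)=(1,0): 6·1+5·0=6≤8, 2·1+3·0=2≤17, objective 9.
(s,t)=(0,1): 6·0+5·1=5≤8, 2·0+3·1=3≤17, objective 4.
(s,t)=(0,0): 6·0+5·0=0≤8, 2·0+3·0=0≤17, objective 0.
The best lattice point is (1,0), giving 9.

9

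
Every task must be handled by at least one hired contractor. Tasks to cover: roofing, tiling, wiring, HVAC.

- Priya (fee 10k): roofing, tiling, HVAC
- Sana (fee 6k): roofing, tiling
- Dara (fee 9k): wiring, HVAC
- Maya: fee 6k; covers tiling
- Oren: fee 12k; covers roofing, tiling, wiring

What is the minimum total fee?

15

This is a weighted set-cover instance.
Choose Sana and Dara: together they cover roofing, tiling, wiring, HVAC — every task.
Total fee: 6 + 9 = 15.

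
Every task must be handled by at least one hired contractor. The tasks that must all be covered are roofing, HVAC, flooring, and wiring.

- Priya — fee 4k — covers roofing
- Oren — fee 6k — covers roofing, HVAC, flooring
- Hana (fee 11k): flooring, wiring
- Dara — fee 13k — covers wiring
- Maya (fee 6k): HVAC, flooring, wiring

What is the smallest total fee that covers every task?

10

The greedy cost-per-new-task heuristic would pick Oren and Maya for 12, but a cheaper cover exists.
Choose Priya and Maya: together they cover roofing, HVAC, flooring, wiring — every task.
Total fee: 4 + 6 = 10.
No cover costs less than 10.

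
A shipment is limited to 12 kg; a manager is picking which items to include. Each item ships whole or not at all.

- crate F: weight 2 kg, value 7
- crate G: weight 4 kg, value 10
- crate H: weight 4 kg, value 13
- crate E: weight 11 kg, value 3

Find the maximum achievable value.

30

Allowing fractional choices, the relaxed optimum would be about 30.5, but items are indivisible.
crate F + crate H: weight 2 + 4 = 6 ≤ 12, value 7 + 13 = 20.
crate F + crate G + crate H: weight 2 + 4 + 4 = 10 ≤ 12, value 7 + 10 + 13 = 30.
crate G + crate H: weight 4 + 4 = 8 ≤ 12, value 10 + 13 = 23.
Best is crate F, crate G, and crate H with total value 30.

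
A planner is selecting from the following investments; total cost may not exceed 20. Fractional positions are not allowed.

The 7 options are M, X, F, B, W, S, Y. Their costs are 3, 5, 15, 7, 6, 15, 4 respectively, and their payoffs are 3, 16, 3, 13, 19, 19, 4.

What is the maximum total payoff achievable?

Treat it as a binary knapsack problem.
X + W + Y: cost 5 + 6 + 4 = 15 ≤ 20, payoff 16 + 19 + 4 = 39.
X + B + W: cost 5 + 7 + 6 = 18 ≤ 20, payoff 16 + 13 + 19 = 48.
M + X + W + Y: cost 3 + 5 + 6 + 4 = 18 ≤ 20, payoff 3 + 16 + 19 + 4 = 42.
Best is X, B, and W with total payoff 48.

48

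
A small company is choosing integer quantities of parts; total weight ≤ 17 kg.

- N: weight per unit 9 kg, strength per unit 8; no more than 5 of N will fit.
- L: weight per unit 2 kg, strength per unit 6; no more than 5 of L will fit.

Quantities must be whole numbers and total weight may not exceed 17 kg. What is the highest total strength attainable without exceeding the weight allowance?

1×N and 4×L: weight 17 ≤ 17, strength 1·8 + 4·6 = 32.
5×L: weight 10 ≤ 17, strength 5·6 = 30.
Best is 32.

32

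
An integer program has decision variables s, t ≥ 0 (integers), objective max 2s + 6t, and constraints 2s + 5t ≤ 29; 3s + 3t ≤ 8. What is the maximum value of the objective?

12

The continuous relaxation peaks at (0, 2.67) with value 16.00; rounding to a feasible lattice point costs some objective.
(s,t)=(0,2): 2·0+5·2=10≤29, 3·0+3·2=6≤8, objective 12.
(s,t)=(1,1): 2·1+5·1=7≤29, 3·1+3·1=6≤8, objective 8.
(s,t)=(0,1): 2·0+5·1=5≤29, 3·0+3·1=3≤8, objective 6.
Maximum is 12 at (s,t)=(0,2).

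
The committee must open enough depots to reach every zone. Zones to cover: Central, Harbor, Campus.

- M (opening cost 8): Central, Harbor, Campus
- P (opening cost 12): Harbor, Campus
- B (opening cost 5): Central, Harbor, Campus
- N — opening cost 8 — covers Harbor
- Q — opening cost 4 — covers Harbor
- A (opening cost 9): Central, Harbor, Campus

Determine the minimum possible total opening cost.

B alone covers Central, Harbor, Campus — every zone.
Total opening cost: 5.
No cover costs less than 5.

5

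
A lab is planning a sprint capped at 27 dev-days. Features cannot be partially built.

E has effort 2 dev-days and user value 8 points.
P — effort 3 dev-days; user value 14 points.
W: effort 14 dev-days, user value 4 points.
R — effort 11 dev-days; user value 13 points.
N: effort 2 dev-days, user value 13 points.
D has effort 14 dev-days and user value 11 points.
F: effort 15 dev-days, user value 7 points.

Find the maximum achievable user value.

Treat it as a binary knapsack problem.
Allowing fractional choices, the relaxed optimum would be about 55.1, but features are indivisible.
E + P + N + F: effort 2 + 3 + 2 + 15 = 22 ≤ 27, user value 8 + 14 + 13 + 7 = 42.
E + P + N + D: effort 2 + 3 + 2 + 14 = 21 ≤ 27, user value 8 + 14 + 13 + 11 = 46.
E + P + R + N: effort 2 + 3 + 11 + 2 = 18 ≤ 27, user value 8 + 14 + 13 + 13 = 48.
Best is E, P, R, and N with total user value 48.

48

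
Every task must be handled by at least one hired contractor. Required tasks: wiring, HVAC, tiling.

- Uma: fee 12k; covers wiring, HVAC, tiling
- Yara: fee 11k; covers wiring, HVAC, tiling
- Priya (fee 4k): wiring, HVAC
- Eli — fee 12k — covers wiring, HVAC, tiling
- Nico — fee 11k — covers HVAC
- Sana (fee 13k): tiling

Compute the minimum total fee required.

The greedy cost-per-new-task heuristic would pick Priya and Yara for 15, but a cheaper cover exists.
Yara alone covers wiring, HVAC, tiling — every task.
Total fee: 11.
No cover costs less than 11.

11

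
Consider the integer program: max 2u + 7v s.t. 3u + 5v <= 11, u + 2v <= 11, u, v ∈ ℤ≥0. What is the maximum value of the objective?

14

(u,v)=(0,2): 3·0+5·2=10≤11, 1·0+2·2=4≤11, objective 14.
(u,v)=(1,1): 3·1+5·1=8≤11, 1·1+2·1=3≤11, objective 9.
(u,v)=(0,1): 3·0+5·1=5≤11, 1·0+2·1=2≤11, objective 7.
No feasible integer point exceeds 14.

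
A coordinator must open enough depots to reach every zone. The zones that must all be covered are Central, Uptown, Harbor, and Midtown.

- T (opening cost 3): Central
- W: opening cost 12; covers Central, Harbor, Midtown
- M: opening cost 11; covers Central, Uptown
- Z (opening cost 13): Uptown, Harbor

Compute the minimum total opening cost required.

23

This is an integer covering problem.
The greedy cost-per-new-zone heuristic would pick T, W, and M for 26, but a cheaper cover exists.
Choose W and M: together they cover Central, Uptown, Harbor, Midtown — every zone.
Total opening cost: 12 + 11 = 23.
No cover costs less than 23.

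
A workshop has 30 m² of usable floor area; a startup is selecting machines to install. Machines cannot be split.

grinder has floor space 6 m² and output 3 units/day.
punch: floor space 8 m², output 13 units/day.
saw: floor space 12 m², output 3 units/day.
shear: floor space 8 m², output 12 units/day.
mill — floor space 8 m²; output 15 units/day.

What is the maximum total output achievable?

43

punch + shear + mill: floor space 8 + 8 + 8 = 24 ≤ 30, output 13 + 12 + 15 = 40.
grinder + punch + mill: floor space 6 + 8 + 8 = 22 ≤ 30, output 3 + 13 + 15 = 31.
grinder + punch + shear + mill: floor space 6 + 8 + 8 + 8 = 30 ≤ 30, output 3 + 13 + 12 + 15 = 43.
Best is grinder, punch, shear, and mill with total output 43.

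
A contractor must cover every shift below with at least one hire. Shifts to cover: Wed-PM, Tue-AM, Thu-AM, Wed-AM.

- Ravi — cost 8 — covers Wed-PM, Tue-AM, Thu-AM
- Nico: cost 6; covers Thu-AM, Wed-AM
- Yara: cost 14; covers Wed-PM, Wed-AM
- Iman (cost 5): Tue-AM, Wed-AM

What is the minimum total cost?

13

Choose Ravi and Iman: together they cover Wed-PM, Tue-AM, Thu-AM, Wed-AM — every shift.
Total cost: 8 + 5 = 13.
No cover costs less than 13.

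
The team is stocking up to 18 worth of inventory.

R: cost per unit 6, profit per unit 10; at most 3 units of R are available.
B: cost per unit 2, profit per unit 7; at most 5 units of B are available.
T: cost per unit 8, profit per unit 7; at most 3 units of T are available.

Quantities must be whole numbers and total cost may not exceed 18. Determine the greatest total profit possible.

1×R and 5×B: cost 16 ≤ 18, profit 1·10 + 5·7 = 45.
5×B and 1×T: cost 18 ≤ 18, profit 5·7 + 1·7 = 42.
Best is 45.

45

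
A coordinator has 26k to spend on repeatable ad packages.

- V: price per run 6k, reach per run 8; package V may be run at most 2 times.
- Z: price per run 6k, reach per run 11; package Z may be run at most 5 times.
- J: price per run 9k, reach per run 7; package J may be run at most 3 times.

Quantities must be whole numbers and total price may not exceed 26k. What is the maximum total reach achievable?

This is a bounded integer knapsack.
Z has the best ratio (11/6); taking only Z gives at most 4×11 = 44 (stopped by the price limit).
Optimal: 4×Z: price 24 ≤ 26, reach 4·11 = 44.

44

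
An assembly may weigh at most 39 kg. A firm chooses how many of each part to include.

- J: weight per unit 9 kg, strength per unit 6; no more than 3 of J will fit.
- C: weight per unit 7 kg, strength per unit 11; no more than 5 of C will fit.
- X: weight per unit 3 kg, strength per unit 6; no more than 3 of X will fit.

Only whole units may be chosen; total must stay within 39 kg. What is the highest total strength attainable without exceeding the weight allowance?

62

This is a bounded integer knapsack.
X has the best ratio (6/3); taking only X gives at most 3×6 = 18 (stopped by the supply cap of 3).
Mixing does better — 4×C and 3×X: weight 37 ≤ 39, strength 4·11 + 3·6 = 62.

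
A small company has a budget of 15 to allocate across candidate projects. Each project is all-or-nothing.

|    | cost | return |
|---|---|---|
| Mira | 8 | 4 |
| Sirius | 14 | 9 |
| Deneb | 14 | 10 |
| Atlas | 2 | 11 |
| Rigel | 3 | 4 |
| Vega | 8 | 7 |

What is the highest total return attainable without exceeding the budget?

Allowing fractional choices, the relaxed optimum would be about 23.4, but projects are indivisible.
Mira + Atlas + Rigel: cost 8 + 2 + 3 = 13 ≤ 15, return 4 + 11 + 4 = 19.
Atlas + Rigel + Vega: cost 2 + 3 + 8 = 13 ≤ 15, return 11 + 4 + 7 = 22.
Best is Atlas, Rigel, and Vega with total return 22.

22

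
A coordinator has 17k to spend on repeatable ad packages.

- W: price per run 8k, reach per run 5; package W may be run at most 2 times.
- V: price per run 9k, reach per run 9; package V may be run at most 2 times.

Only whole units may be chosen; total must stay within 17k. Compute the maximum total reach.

V has the best ratio (9/9); taking only V gives at most 1×9 = 9 (stopped by the price limit).
Mixing does better — 1×W and 1×V: price 17 ≤ 17, reach 1·5 + 1·9 = 14.

14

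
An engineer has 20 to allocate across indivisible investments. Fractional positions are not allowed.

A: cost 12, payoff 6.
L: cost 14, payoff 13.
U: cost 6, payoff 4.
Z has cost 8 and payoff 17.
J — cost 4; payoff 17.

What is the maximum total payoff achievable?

38

Allowing fractional choices, the relaxed optimum would be about 41.4, but investments are indivisible.
L + J: cost 14 + 4 = 18 ≤ 20, payoff 13 + 17 = 30.
U + Z + J: cost 6 + 8 + 4 = 18 ≤ 20, payoff 4 + 17 + 17 = 38.
Z + J: cost 8 + 4 = 12 ≤ 20, payoff 17 + 17 = 34.
Best is U, Z, and J with total payoff 38.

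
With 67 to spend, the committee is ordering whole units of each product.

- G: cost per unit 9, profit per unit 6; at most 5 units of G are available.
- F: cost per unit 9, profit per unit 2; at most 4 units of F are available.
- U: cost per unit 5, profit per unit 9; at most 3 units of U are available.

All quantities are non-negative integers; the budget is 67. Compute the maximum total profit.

57

This is a bounded integer knapsack.
U has the best ratio (9/5); taking only U gives at most 3×9 = 27 (stopped by the supply cap of 3).
Mixing does better — 5×G and 3×U: cost 60 ≤ 67, profit 5·6 + 3·9 = 57.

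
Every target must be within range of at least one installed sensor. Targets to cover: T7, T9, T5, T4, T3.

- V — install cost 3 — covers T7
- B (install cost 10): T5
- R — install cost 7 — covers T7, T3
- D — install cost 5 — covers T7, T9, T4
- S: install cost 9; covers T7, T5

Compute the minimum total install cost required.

Choose R, D, and S: together they cover T7, T9, T5, T4, T3 — every target.
Total install cost: 7 + 5 + 9 = 21.
No cover costs less than 21.

21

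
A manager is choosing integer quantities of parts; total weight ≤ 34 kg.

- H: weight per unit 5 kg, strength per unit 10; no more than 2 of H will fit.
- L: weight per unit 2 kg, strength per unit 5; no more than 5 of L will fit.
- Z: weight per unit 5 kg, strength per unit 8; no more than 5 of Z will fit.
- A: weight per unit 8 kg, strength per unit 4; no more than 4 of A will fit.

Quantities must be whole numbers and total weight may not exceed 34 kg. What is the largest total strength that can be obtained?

64

L has the best ratio (5/2); taking only L gives at most 5×5 = 25 (stopped by the supply cap of 5).
Mixing does better — 2×H, 4×L, and 3×Z: weight 33 ≤ 34, strength 2·10 + 4·5 + 3·8 = 64.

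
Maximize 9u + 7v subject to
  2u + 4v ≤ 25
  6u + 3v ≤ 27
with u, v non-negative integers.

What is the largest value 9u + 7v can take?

53

(u,v)=(2,5) is feasible, giving 53.
(u,v)=(2,4) is feasible, giving 46.
The best lattice point is (2,5), giving 53.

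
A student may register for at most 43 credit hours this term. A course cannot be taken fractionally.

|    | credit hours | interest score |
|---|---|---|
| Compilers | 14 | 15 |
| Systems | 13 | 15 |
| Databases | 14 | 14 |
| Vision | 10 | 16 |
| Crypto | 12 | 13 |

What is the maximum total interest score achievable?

46

Allowing fractional choices, the relaxed optimum would be about 52.6, but courses are indivisible.
Systems + Databases + Vision: credit hours 13 + 14 + 10 = 37 ≤ 43, interest score 15 + 14 + 16 = 45.
Compilers + Systems + Vision: credit hours 14 + 13 + 10 = 37 ≤ 43, interest score 15 + 15 + 16 = 46.
Compilers + Databases + Vision: credit hours 14 + 14 + 10 = 38 ≤ 43, interest score 15 + 14 + 16 = 45.
Best is Compilers, Systems, and Vision with total interest score 46.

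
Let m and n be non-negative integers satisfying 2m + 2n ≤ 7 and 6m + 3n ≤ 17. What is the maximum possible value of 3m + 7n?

21

(m,n)=(0,3): 2·0+2·3=6≤7, 6·0+3·3=9≤17, objective 21.
(m,n)=(1,2): 2·1+2·2=6≤7, 6·1+3·2=12≤17, objective 17.
Maximum is 21 at (m,n)=(0,3).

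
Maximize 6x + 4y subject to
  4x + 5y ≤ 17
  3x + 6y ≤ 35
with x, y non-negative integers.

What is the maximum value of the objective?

Relaxing integrality, the LP optimum is 25.50 at (x,y) = (4.25, 0), which is not an integer point.
(x,y)=(4,0): 4·4+5·0=16≤17, 3·4+6·0=12≤35, objective 24.
(x,y)=(3,1): 4·3+5·1=17≤17, 3·3+6·1=15≤35, objective 22.
(x,y)=(3,0): 4·3+5·0=12≤17, 3·3+6·0=9≤35, objective 18.
The best lattice point is (4,0), giving 24.

24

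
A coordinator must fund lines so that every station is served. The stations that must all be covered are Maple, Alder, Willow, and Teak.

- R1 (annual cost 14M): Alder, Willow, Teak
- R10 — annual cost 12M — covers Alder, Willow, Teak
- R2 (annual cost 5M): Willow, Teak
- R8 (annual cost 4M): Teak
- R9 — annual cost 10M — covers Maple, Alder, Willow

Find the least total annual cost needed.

14

The greedy cost-per-new-station heuristic would pick R2 and R9 for 15, but a cheaper cover exists.
Choose R8 and R9: together they cover Maple, Alder, Willow, Teak — every station.
Total annual cost: 4 + 10 = 14.
No cover costs less than 14.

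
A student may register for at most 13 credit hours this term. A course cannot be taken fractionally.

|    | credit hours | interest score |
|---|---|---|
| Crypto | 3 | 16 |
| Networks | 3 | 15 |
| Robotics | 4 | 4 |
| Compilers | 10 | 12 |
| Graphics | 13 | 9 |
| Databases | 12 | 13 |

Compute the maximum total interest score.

Allowing fractional choices, the relaxed optimum would be about 39.4, but courses are indivisible.
Crypto + Networks + Robotics: credit hours 3 + 3 + 4 = 10 ≤ 13, interest score 16 + 15 + 4 = 35.
Crypto + Networks: credit hours 3 + 3 = 6 ≤ 13, interest score 16 + 15 = 31.
Crypto + Compilers: credit hours 3 + 10 = 13 ≤ 13, interest score 16 + 12 = 28.
Best is Crypto, Networks, and Robotics with total interest score 35.

35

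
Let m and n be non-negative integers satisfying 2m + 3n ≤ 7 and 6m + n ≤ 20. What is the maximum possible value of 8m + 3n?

(m,n)=(3,0): 2·3+3·0=6≤7, 6·3+1·0=18≤20, objective 24.
(m,n)=(2,1): 2·2+3·1=7≤7, 6·2+1·1=13≤20, objective 19.
(m,n)=(2,0): 2·2+3·0=4≤7, 6·2+1·0=12≤20, objective 16.
The best lattice point is (3,0), giving 24.

24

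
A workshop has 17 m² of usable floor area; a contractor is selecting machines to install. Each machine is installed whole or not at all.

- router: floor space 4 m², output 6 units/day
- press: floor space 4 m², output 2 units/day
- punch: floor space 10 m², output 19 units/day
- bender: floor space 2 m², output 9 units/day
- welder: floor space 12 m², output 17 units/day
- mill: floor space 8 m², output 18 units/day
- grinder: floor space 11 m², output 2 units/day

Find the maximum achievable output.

Take router, punch, and bender: floor space 4 + 10 + 2 = 16 ≤ 17, output 6 + 19 + 9 = 34.
No other feasible combination does better.

34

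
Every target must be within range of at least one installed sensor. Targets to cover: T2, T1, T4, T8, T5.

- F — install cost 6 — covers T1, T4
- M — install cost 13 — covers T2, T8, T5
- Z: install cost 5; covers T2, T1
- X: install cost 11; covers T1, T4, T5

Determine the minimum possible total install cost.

The greedy cost-per-new-target heuristic would pick Z, X, and M for 29, but a cheaper cover exists.
Choose F and M: together they cover T2, T1, T4, T8, T5 — every target.
Total install cost: 6 + 13 = 19.
No cover costs less than 19.

19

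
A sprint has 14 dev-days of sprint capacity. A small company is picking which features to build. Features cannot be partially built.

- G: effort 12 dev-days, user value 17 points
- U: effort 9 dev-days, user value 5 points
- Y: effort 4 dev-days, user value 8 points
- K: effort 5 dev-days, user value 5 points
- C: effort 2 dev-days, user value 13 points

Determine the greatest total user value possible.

Take G and C: effort 12 + 2 = 14 ≤ 14, user value 17 + 13 = 30.
No other feasible combination does better.

30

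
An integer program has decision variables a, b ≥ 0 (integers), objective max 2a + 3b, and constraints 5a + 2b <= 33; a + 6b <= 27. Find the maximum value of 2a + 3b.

19

(a,b)=(5,3): 5·5+2·3=31≤33, 1·5+6·3=23≤27, objective 19.
(a,b)=(4,3): 5·4+2·3=26≤33, 1·4+6·3=22≤27, objective 17.
No feasible integer point exceeds 19.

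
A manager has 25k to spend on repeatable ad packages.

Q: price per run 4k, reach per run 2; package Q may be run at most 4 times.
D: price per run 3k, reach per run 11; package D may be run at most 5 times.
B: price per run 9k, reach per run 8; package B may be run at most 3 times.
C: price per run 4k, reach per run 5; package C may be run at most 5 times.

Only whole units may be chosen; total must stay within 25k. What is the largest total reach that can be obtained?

65

D has the best ratio (11/3); taking only D gives at most 5×11 = 55 (stopped by the supply cap of 5).
Mixing does better — 5×D and 2×C: price 23 ≤ 25, reach 5·11 + 2·5 = 65.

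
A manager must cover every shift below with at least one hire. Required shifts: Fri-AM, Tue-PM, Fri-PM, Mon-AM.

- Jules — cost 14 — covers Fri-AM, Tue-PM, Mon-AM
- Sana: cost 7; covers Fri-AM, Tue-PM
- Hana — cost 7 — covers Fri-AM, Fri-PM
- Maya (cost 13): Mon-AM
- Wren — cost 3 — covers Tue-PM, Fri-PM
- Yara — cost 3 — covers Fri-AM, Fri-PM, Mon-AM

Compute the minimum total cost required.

This is an integer covering problem.
Choose Wren and Yara: together they cover Fri-AM, Tue-PM, Fri-PM, Mon-AM — every shift.
Total cost: 3 + 3 = 6.
No cover costs less than 6.

6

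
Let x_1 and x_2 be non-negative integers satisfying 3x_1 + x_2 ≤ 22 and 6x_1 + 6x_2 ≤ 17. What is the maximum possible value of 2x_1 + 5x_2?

10

Relaxing integrality, the LP optimum is 14.17 at (x_1,x_2) = (0, 2.83), which is not an integer point.
(x_1,x_2)=(0,2): 3·0+1·2=2≤22, 6·0+6·2=12≤17, objective 10.
(x_1,x_2)=(1,1): 3·1+1·1=4≤22, 6·1+6·1=12≤17, objective 7.
(x_1,x_2)=(0,1): 3·0+1·1=1≤22, 6·0+6·1=6≤17, objective 5.
Maximum is 10 at (x_1,x_2)=(0,2).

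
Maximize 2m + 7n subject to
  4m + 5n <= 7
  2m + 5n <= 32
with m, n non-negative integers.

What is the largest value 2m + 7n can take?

(m,n)=(0,1): 4·0+5·1=5≤7, 2·0+5·1=5≤32, objective 7.
(m,n)=(1,0): 4·1+5·0=4≤7, 2·1+5·0=2≤32, objective 2.
(m,n)=(0,0): 4·0+5·0=0≤7, 2·0+5·0=0≤32, objective 0.
The best lattice point is (0,1), giving 7.

7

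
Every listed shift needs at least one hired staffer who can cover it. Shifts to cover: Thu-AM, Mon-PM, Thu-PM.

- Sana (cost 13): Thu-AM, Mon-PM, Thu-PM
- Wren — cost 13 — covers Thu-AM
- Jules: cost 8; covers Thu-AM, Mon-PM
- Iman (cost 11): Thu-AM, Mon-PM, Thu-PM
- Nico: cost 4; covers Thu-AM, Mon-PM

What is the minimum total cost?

11

This is an integer covering problem.
The greedy cost-per-new-shift heuristic would pick Nico and Iman for 15, but a cheaper cover exists.
Iman alone covers Thu-AM, Mon-PM, Thu-PM — every shift.
Total cost: 11.
No cover costs less than 11.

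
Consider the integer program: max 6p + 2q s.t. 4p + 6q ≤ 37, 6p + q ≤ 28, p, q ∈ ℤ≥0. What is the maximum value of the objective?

(p,q)=(4,3): 4·4+6·3=34≤37, 6·4+1·3=27≤28, objective 30.
(p,q)=(4,2): 4·4+6·2=28≤37, 6·4+1·2=26≤28, objective 28.
(p,q)=(3,4): 4·3+6·4=36≤37, 6·3+1·4=22≤28, objective 26.
Maximum is 30 at (p,q)=(4,3).

30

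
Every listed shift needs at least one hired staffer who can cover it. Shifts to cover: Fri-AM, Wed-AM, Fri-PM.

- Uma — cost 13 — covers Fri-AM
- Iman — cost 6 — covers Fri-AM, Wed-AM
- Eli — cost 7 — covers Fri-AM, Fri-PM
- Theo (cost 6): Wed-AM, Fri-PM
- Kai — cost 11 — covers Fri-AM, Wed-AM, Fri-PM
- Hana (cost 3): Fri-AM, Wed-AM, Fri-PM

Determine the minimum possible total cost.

3

Hana alone covers Fri-AM, Wed-AM, Fri-PM — every shift.
Total cost: 3.
No cover costs less than 3.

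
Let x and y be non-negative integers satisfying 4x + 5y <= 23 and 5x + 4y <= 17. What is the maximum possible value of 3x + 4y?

Relaxing integrality, the LP optimum is 17.00 at (x,y) = (0, 4.25), which is not an integer point.
(x,y)=(0,4): 4·0+5·4=20≤23, 5·0+4·4=16≤17, objective 16.
(x,y)=(1,3): 4·1+5·3=19≤23, 5·1+4·3=17≤17, objective 15.
Maximum is 16 at (x,y)=(0,4).

16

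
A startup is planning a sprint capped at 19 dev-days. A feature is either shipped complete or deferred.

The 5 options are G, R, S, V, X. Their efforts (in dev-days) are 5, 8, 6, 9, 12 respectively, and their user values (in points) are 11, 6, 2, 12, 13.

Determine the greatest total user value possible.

Take G and X: effort 5 + 12 = 17 ≤ 19, user value 11 + 13 = 24.
No other feasible combination does better.

24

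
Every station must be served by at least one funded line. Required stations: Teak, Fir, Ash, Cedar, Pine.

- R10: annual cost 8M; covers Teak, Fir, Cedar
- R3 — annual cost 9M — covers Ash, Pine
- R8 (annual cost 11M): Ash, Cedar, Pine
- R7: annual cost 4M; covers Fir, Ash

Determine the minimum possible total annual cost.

17

This is an integer covering problem.
The greedy cost-per-new-station heuristic would pick R7, R10, and R3 for 21, but a cheaper cover exists.
Choose R10 and R3: together they cover Teak, Fir, Ash, Cedar, Pine — every station.
Total annual cost: 8 + 9 = 17.
No cover costs less than 17.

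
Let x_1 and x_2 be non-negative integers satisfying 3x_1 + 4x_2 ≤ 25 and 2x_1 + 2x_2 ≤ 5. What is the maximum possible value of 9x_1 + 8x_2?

18

(x_1,x_2)=(2,0) is feasible, giving 18.
(x_1,x_2)=(1,1) is feasible, giving 17.
(x_1,x_2)=(1,0) is feasible, giving 9.
The best lattice point is (2,0), giving 18.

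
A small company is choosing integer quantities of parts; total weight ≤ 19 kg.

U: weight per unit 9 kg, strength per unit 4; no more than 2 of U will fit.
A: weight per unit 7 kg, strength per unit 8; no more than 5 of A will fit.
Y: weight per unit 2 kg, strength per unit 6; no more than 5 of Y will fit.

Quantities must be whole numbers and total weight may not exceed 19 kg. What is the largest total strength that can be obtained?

This is a bounded integer knapsack.
Y has the best ratio (6/2); taking only Y gives at most 5×6 = 30 (stopped by the supply cap of 5).
Mixing does better — 1×A and 5×Y: weight 17 ≤ 19, strength 1·8 + 5·6 = 38.

38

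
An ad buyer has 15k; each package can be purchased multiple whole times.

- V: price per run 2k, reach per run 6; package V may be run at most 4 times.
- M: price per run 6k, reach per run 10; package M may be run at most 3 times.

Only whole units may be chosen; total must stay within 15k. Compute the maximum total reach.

34

Take 4×V and 1×M: price 14 ≤ 15, reach 4·6 + 1·10 = 34.
V has the best ratio (6/2) and is taken to its limit of 4; remaining capacity is filled optimally with the others.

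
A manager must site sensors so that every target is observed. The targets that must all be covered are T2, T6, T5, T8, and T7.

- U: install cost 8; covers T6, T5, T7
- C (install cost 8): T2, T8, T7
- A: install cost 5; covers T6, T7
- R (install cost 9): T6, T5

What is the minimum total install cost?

The greedy cost-per-new-target heuristic would pick A, C, and U for 21, but a cheaper cover exists.
Choose U and C: together they cover T2, T6, T5, T8, T7 — every target.
Total install cost: 8 + 8 = 16.
No cover costs less than 16.

16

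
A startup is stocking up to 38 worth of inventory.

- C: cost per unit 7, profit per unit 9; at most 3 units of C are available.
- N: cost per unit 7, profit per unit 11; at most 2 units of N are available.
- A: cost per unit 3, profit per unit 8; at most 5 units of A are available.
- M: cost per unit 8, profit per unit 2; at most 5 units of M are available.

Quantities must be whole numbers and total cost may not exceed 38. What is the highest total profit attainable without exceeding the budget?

71

A has the best ratio (8/3); taking only A gives at most 5×8 = 40 (stopped by the supply cap of 5).
Mixing does better — 1×C, 2×N, and 5×A: cost 36 ≤ 38, profit 1·9 + 2·11 + 5·8 = 71.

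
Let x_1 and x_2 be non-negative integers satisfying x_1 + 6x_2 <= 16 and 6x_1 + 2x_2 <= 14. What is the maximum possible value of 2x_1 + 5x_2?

The continuous relaxation peaks at (1.53, 2.41) with value 15.12; rounding to a feasible lattice point costs some objective.
(x_1,x_2)=(1,2): 1·1+6·2=13≤16, 6·1+2·2=10≤14, objective 12.
(x_1,x_2)=(0,2): 1·0+6·2=12≤16, 6·0+2·2=4≤14, objective 10.
No feasible integer point exceeds 12.

12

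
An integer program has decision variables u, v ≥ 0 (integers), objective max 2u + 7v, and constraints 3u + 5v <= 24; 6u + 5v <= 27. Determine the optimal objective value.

30

(u,v)=(1,4): 3·1+5·4=23≤24, 6·1+5·4=26≤27, objective 30.
(u,v)=(0,4): 3·0+5·4=20≤24, 6·0+5·4=20≤27, objective 28.
(u,v)=(2,3): 3·2+5·3=21≤24, 6·2+5·3=27≤27, objective 25.
The best lattice point is (1,4), giving 30.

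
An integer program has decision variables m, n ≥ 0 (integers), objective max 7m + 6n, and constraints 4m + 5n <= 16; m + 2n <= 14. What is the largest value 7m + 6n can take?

(m,n)=(4,0): 4·4+5·0=16≤16, 1·4+2·0=4≤14, objective 28.
(m,n)=(3,0): 4·3+5·0=12≤16, 1·3+2·0=3≤14, objective 21.
Maximum is 28 at (m,n)=(4,0).

28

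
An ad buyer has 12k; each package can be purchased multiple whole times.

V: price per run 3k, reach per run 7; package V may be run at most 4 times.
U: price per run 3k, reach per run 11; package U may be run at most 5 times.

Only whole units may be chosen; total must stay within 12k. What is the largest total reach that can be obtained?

This is a bounded integer knapsack.
4×U: price 12 ≤ 12, reach 4·11 = 44.
1×V and 3×U: price 12 ≤ 12, reach 1·7 + 3·11 = 40.
Best is 44.

44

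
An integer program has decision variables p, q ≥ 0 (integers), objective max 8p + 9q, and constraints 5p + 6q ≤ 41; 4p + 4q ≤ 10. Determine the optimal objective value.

18

(p,q)=(0,2) is feasible, giving 18.
(p,q)=(1,1) is feasible, giving 17.
(p,q)=(0,1) is feasible, giving 9.
No feasible integer point exceeds 18.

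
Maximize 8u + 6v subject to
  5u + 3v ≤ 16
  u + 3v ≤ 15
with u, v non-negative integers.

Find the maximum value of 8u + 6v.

30

Relaxing integrality, the LP optimum is 31.50 at (u,v) = (0.25, 4.92), which is not an integer point.
(u,v)=(0,5) is feasible, giving 30.
(u,v)=(1,3) is feasible, giving 26.
(u,v)=(0,4) is feasible, giving 24.
The best lattice point is (0,5), giving 30.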